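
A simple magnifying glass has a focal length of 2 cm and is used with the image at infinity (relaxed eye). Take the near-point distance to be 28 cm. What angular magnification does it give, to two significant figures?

M = D/f = 28/2 = 14.000.

14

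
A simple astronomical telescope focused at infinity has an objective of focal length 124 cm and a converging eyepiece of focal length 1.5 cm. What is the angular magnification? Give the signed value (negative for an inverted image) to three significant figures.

M = -f_obj/f_eye = -124/(1.5) = -82.667.

-82.7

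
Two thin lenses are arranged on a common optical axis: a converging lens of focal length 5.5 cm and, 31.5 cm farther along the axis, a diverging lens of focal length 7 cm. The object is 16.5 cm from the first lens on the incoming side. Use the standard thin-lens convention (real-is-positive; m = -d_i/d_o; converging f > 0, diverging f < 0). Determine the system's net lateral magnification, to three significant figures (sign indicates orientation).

-0.116

First lens: d_i1 = 1/(1/5.5 - 1/16.5) = 8.250 cm.
m_1 = -(8.250)/16.5 = -0.5000.
Object distance for lens 2: d_o2 = 31.5 - 8.250 = 23.250 cm.
Second lens: d_i2 = 1/(1/(-7) - 1/(23.250)) = -5.380 cm.
m_2 = -(-5.380)/(23.250) = 0.2314.
Overall magnification: m = m_1 m_2 = -0.1157.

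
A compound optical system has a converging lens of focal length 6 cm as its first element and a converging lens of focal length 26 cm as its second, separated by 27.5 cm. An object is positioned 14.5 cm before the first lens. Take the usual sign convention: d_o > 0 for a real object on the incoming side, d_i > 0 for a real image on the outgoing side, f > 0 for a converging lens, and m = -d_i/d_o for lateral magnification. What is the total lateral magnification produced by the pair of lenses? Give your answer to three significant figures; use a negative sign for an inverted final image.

-2.10

Lens 1: 1/d_i1 = 1/f_1 - 1/d_o1 = 1/6 - 1/14.5 = 0.09770 cm^-1, so d_i1 = 10.235 cm.
m_1 = -(10.235)/14.5 = -0.7059.
The intermediate image is 10.235 cm to the right of lens 1, so d_o2 = L - d_i1 = 27.5 - 10.235 = 17.265 cm.
Lens 2: 1/d_i2 = 1/f_2 - 1/d_o2 = 1/26 - 1/(17.265) = -0.01946 cm^-1, so d_i2 = -51.387 cm.
m_2 = -(-51.387)/(17.265) = 2.9764.
Total m = m_1 x m_2 = (-0.7059)(2.9764) = -2.1010.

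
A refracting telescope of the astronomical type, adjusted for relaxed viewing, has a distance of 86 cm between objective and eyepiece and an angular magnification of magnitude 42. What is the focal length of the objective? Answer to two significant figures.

84 cm

In normal adjustment the tube length equals f_obj + f_eye and |M| = f_obj/f_eye.
So f_obj = 42 f_eye and 42 f_eye + f_eye = 86 cm, giving f_eye = 86/43 = 2.000 cm and f_obj = 84.000 cm.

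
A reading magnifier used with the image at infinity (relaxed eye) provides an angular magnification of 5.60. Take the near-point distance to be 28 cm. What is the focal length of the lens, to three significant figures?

5.00 cm

For the image at infinity, M = D/f.
f = D/M = 28/5.6 = 5.000 cm.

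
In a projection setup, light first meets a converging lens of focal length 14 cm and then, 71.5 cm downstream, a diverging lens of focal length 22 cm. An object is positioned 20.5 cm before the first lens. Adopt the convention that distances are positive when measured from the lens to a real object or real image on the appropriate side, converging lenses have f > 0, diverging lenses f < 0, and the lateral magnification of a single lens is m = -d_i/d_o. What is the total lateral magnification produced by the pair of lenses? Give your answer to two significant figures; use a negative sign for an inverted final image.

-0.96

Applying the thin-lens equation to the first lens, 1/14 = 1/20.5 + 1/d_i1, which gives d_i1 = 44.154 cm.
Its lateral magnification is m_1 = -d_i1/d_o1 = -(44.154)/20.5 = -2.1538.
That image sits 27.346 cm in front of the second lens, so d_o2 = 27.346 cm.
Applying the thin-lens equation again with f_2 = -22 cm and d_o2 = 27.346 cm gives d_i2 = -12.192 cm.
m_2 = -(-12.192)/(27.346) = 0.4458.
Total m = m_1 x m_2 = (-2.1538)(0.4458) = -0.9602.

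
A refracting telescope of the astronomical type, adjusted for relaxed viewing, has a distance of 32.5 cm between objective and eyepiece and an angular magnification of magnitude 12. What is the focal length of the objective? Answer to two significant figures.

In normal adjustment the tube length equals f_obj + f_eye and |M| = f_obj/f_eye.
So f_obj = 12 f_eye and 12 f_eye + f_eye = 32.5 cm, giving f_eye = 32.5/13 = 2.500 cm and f_obj = 30.000 cm.

30 cm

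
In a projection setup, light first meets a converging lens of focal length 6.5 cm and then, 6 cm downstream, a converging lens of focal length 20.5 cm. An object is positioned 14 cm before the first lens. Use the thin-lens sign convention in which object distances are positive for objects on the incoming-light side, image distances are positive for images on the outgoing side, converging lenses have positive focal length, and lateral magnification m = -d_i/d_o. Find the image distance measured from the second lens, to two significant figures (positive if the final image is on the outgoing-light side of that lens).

Lens 1: 1/d_i1 = 1/f_1 - 1/d_o1 = 1/6.5 - 1/14 = 0.08242 cm^-1, so d_i1 = 12.133 cm.
This image would form 12.133 cm past lens 1, i.e. 6.133 cm beyond lens 2, so it is a virtual object for lens 2: d_o2 = 6 - 12.133 = -6.133 cm.
Lens 2: 1/d_i2 = 1/f_2 - 1/d_o2 = 1/20.5 - 1/(-6.133) = 0.21182 cm^-1, so d_i2 = 4.721 cm.

4.7 cm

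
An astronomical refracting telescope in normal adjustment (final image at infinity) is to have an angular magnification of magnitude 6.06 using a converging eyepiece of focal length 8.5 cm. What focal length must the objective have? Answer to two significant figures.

52 cm

|M| = f_obj/|f_eye|, so f_obj = |M| x |f_eye| = 6.06 x 8.5 = 51.510 cm.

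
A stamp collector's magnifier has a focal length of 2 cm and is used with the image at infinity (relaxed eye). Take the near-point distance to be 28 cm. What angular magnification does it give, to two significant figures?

M = D/f = 28/2 = 14.000.

14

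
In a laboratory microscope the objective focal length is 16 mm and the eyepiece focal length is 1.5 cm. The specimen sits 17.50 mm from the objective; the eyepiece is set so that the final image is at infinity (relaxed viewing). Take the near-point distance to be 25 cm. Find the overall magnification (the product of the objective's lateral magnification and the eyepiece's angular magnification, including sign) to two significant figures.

-180

Convert to cm: f_obj = 16 mm = 1.6 cm; d_o = 17.50 mm = 1.75 cm.
Objective: 1/d_i = 1/f_obj - 1/d_o = 1/1.6 - 1/1.75 = 0.05357 cm^-1, so d_i = 18.667 cm.
m_obj = -d_i/d_o = -18.667/1.75 = -10.667.
Eyepiece angular magnification (image at infinity): M_eye = D/f_e = 25/1.5 = 16.667.
Overall M = m_obj x M_eye = (-10.667)(16.667) = -177.78.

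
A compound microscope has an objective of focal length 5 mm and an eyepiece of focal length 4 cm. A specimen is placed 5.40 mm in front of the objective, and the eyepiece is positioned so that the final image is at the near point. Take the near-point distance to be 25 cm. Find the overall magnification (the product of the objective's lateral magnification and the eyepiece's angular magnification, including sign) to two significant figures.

Convert to cm: f_obj = 5 mm = 0.5 cm; d_o = 5.40 mm = 0.54 cm.
Objective: 1/d_i = 1/f_obj - 1/d_o = 1/0.5 - 1/0.54 = 0.14815 cm^-1, so d_i = 6.750 cm.
m_obj = -d_i/d_o = -6.750/0.54 = -12.500.
Eyepiece angular magnification (image at near point): M_eye = 1 + D/f_e = 1 + 25/4 = 7.250.
Overall M = m_obj x M_eye = (-12.500)(7.250) = -90.62.

-91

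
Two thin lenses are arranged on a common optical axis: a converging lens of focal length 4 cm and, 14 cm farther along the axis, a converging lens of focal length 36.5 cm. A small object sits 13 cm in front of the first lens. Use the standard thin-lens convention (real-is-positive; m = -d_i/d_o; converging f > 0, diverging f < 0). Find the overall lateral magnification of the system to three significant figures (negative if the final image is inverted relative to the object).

First lens: d_i1 = 1/(1/4 - 1/13) = 5.778 cm.
m_1 = -(5.778)/13 = -0.4444.
Object distance for lens 2: d_o2 = 14 - 5.778 = 8.222 cm.
Second lens: d_i2 = 1/(1/36.5 - 1/(8.222)) = -10.613 cm.
m_2 = -(-10.613)/(8.222) = 1.2908.
The system's lateral magnification is m_1 m_2 = (-0.4444)(1.2908) = -0.5737.

-0.574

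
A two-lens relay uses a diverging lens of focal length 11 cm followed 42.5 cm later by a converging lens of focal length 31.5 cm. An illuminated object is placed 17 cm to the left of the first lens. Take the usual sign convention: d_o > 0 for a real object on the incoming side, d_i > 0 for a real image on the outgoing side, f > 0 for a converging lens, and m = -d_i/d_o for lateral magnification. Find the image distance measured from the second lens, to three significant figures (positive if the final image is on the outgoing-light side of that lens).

Applying the thin-lens equation to the first lens, 1/(-11) = 1/17 + 1/d_i1, which gives d_i1 = -6.679 cm.
The intermediate image is virtual, 6.679 cm to the left of lens 1, so d_o2 = L - d_i1 = 42.5 - (-6.679) = 49.179 cm.
Applying the thin-lens equation again with f_2 = 31.5 cm and d_o2 = 49.179 cm gives d_i2 = 87.627 cm.

87.6 cm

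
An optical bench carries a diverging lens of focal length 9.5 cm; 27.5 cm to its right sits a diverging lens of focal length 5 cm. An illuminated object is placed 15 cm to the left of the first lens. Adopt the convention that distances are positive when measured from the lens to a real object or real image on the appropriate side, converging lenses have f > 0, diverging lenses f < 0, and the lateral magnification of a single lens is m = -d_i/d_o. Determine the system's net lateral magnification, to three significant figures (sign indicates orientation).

Lens 1: 1/d_i1 = 1/f_1 - 1/d_o1 = 1/(-9.5) - 1/15 = -0.17193 cm^-1, so d_i1 = -5.816 cm.
m_1 = -(-5.816)/15 = 0.3878.
With d_i1 < 0 the first image is virtual and lies on the object side; the object distance for lens 2 is d_o2 = 27.5 - (-5.816) = 33.316 cm.
Lens 2: 1/d_i2 = 1/f_2 - 1/d_o2 = 1/(-5) - 1/(33.316) = -0.23002 cm^-1, so d_i2 = -4.348 cm.
m_2 = -(-4.348)/(33.316) = 0.1305.
The system's lateral magnification is m_1 m_2 = (0.3878)(0.1305) = 0.0506.

0.0506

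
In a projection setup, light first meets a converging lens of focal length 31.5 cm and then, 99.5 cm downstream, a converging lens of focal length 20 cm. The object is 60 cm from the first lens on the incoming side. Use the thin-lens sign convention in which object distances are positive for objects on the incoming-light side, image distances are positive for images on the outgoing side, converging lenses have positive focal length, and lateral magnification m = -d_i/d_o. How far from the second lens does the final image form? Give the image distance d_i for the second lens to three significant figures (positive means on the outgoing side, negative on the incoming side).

50.3 cm

Lens 1: 1/d_i1 = 1/f_1 - 1/d_o1 = 1/31.5 - 1/60 = 0.01508 cm^-1, so d_i1 = 66.316 cm.
The intermediate image is 66.316 cm to the right of lens 1, so d_o2 = L - d_i1 = 99.5 - 66.316 = 33.184 cm.
Lens 2: 1/d_i2 = 1/f_2 - 1/d_o2 = 1/20 - 1/(33.184) = 0.01987 cm^-1, so d_i2 = 50.339 cm.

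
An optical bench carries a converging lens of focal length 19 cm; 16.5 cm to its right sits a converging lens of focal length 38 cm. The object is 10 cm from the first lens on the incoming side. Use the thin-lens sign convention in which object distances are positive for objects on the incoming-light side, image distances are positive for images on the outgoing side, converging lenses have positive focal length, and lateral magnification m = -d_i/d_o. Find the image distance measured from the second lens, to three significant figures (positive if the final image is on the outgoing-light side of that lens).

-3680 cm

First lens: d_i1 = 1/(1/19 - 1/10) = -21.111 cm.
With d_i1 < 0 the first image is virtual and lies on the object side; the object distance for lens 2 is d_o2 = 16.5 - (-21.111) = 37.611 cm.
Second lens: d_i2 = 1/(1/38 - 1/(37.611)) = -3675.143 cm.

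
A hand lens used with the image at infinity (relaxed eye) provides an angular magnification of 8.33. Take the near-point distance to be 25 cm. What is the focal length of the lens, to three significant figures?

For the image at infinity, M = D/f.
f = D/M = 25/8.33 = 3.001 cm.

3.00 cm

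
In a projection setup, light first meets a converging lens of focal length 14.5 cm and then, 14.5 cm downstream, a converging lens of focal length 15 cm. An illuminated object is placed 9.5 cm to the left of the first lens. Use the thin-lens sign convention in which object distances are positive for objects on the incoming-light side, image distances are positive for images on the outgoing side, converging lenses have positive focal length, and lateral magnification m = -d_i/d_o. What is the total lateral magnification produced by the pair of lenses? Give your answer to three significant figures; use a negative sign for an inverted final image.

-1.61

First lens: d_i1 = 1/(1/14.5 - 1/9.5) = -27.550 cm.
m_1 = -(-27.550)/9.5 = 2.9000.
With d_i1 < 0 the first image is virtual and lies on the object side; the object distance for lens 2 is d_o2 = 14.5 - (-27.550) = 42.050 cm.
Second lens: d_i2 = 1/(1/15 - 1/(42.050)) = 23.318 cm.
m_2 = -(23.318)/(42.050) = -0.5545.
The system's lateral magnification is m_1 m_2 = (2.9000)(-0.5545) = -1.6081.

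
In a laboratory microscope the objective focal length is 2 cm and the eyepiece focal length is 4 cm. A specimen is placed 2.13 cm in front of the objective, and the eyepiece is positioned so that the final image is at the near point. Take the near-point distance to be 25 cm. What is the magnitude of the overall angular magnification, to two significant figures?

110

Objective: 1/d_i = 1/f_obj - 1/d_o = 1/2 - 1/2.13 = 0.03052 cm^-1, so d_i = 32.769 cm.
m_obj = -d_i/d_o = -32.769/2.13 = -15.385.
Eyepiece angular magnification (image at near point): M_eye = 1 + D/f_e = 1 + 25/4 = 7.250.
Overall M = m_obj x M_eye = (-15.385)(7.250) = -111.54.
|M| = 111.54.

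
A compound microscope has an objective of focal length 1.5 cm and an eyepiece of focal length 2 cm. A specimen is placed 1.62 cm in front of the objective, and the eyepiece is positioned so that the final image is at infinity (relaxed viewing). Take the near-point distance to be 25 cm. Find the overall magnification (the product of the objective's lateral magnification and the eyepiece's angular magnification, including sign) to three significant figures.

-156

Objective: 1/d_i = 1/f_obj - 1/d_o = 1/1.5 - 1/1.62 = 0.04938 cm^-1, so d_i = 20.250 cm.
m_obj = -d_i/d_o = -20.250/1.62 = -12.500.
Eyepiece angular magnification (image at infinity): M_eye = D/f_e = 25/2 = 12.500.
Overall M = m_obj x M_eye = (-12.500)(12.500) = -156.25.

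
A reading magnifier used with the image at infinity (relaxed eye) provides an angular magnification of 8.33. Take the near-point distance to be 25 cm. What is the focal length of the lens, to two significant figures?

3.0 cm

For the image at infinity, M = D/f.
f = D/M = 25/8.33 = 3.001 cm.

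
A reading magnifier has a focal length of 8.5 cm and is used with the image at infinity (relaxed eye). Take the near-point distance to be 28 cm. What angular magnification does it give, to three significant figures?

M = D/f = 28/8.5 = 3.294.

3.29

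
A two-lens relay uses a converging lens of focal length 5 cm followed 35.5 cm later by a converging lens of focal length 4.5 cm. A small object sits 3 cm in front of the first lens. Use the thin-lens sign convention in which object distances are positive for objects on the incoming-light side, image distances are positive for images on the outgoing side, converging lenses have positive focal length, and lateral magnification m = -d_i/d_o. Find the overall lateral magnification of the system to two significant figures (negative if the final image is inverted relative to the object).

Applying the thin-lens equation to the first lens, 1/5 = 1/3 + 1/d_i1, which gives d_i1 = -7.500 cm.
Its lateral magnification is m_1 = -d_i1/d_o1 = -(-7.500)/3 = 2.5000.
With d_i1 < 0 the first image is virtual and lies on the object side; the object distance for lens 2 is d_o2 = 35.5 - (-7.500) = 43.000 cm.
Applying the thin-lens equation again with f_2 = 4.5 cm and d_o2 = 43.000 cm gives d_i2 = 5.026 cm.
m_2 = -(5.026)/(43.000) = -0.1169.
Total m = m_1 x m_2 = (2.5000)(-0.1169) = -0.2922.

-0.29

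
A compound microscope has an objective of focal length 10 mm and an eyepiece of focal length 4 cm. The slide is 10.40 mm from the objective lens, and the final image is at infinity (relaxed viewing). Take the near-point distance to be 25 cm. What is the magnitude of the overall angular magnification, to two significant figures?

160

Convert to cm: f_obj = 10 mm = 1 cm; d_o = 10.40 mm = 1.04 cm.
Objective: 1/d_i = 1/f_obj - 1/d_o = 1/1 - 1/1.04 = 0.03846 cm^-1, so d_i = 26.000 cm.
m_obj = -d_i/d_o = -26.000/1.04 = -25.000.
Eyepiece angular magnification (image at infinity): M_eye = D/f_e = 25/4 = 6.250.
Overall M = m_obj x M_eye = (-25.000)(6.250) = -156.25.
|M| = 156.25.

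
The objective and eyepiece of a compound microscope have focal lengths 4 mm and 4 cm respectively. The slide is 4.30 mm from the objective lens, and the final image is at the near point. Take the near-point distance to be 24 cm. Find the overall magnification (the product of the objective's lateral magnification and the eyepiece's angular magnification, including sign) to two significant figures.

Convert to cm: f_obj = 4 mm = 0.4 cm; d_o = 4.30 mm = 0.43 cm.
Objective: 1/d_i = 1/f_obj - 1/d_o = 1/0.4 - 1/0.43 = 0.17442 cm^-1, so d_i = 5.733 cm.
m_obj = -d_i/d_o = -5.733/0.43 = -13.333.
Eyepiece angular magnification (image at near point): M_eye = 1 + D/f_e = 1 + 24/4 = 7.000.
Overall M = m_obj x M_eye = (-13.333)(7.000) = -93.33.

-93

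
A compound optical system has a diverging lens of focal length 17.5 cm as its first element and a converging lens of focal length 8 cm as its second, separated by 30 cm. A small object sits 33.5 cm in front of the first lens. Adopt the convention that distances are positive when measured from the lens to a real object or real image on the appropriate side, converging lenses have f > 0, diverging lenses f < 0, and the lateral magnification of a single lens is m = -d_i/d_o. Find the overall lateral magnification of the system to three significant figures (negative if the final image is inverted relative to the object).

-0.0820

Applying the thin-lens equation to the first lens, 1/(-17.5) = 1/33.5 + 1/d_i1, which gives d_i1 = -11.495 cm.
Its lateral magnification is m_1 = -d_i1/d_o1 = -(-11.495)/33.5 = 0.3431.
With d_i1 < 0 the first image is virtual and lies on the object side; the object distance for lens 2 is d_o2 = 30 - (-11.495) = 41.495 cm.
Applying the thin-lens equation again with f_2 = 8 cm and d_o2 = 41.495 cm gives d_i2 = 9.911 cm.
m_2 = -(9.911)/(41.495) = -0.2388.
Total m = m_1 x m_2 = (0.3431)(-0.2388) = -0.0820.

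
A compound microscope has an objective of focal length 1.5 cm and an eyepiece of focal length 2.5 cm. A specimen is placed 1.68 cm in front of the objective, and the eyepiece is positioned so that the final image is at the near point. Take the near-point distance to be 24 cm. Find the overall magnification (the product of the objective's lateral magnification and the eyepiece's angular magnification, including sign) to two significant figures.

Objective: 1/d_i = 1/f_obj - 1/d_o = 1/1.5 - 1/1.68 = 0.07143 cm^-1, so d_i = 14.000 cm.
m_obj = -d_i/d_o = -14.000/1.68 = -8.333.
Eyepiece angular magnification (image at near point): M_eye = 1 + D/f_e = 1 + 24/2.5 = 10.600.
Overall M = m_obj x M_eye = (-8.333)(10.600) = -88.33.

-88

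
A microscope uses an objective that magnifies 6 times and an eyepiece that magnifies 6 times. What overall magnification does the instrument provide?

The overall magnification of a compound microscope is the product of the objective and eyepiece magnifications:
M = M_obj x M_eye = 6 x 6 = 36.

36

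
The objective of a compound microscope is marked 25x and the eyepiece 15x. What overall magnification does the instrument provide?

The overall magnification of a compound microscope is the product of the objective and eyepiece magnifications:
M = M_obj x M_eye = 25 x 15 = 375.

375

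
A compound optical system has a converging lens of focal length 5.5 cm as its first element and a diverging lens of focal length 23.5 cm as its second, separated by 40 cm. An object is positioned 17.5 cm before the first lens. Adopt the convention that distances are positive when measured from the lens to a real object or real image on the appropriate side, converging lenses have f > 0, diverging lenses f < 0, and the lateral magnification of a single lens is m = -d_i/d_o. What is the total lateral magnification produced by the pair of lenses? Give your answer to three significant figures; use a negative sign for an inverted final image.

-0.194

First lens: d_i1 = 1/(1/5.5 - 1/17.5) = 8.021 cm.
m_1 = -(8.021)/17.5 = -0.4583.
Object distance for lens 2: d_o2 = 40 - 8.021 = 31.979 cm.
Second lens: d_i2 = 1/(1/(-23.5) - 1/(31.979)) = -13.546 cm.
m_2 = -(-13.546)/(31.979) = 0.4236.
Overall magnification: m = m_1 m_2 = -0.1941.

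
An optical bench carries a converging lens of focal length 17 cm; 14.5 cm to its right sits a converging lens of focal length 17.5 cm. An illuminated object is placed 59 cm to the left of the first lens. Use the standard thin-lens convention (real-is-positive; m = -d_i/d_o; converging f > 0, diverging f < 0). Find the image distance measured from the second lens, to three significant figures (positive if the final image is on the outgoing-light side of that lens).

Applying the thin-lens equation to the first lens, 1/17 = 1/59 + 1/d_i1, which gives d_i1 = 23.881 cm.
This image would form 23.881 cm past lens 1, i.e. 9.381 cm beyond lens 2, so it is a virtual object for lens 2: d_o2 = 14.5 - 23.881 = -9.381 cm.
Applying the thin-lens equation again with f_2 = 17.5 cm and d_o2 = -9.381 cm gives d_i2 = 6.107 cm.

6.11 cm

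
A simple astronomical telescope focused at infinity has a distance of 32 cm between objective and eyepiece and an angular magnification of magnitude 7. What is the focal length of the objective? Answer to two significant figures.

In normal adjustment the tube length equals f_obj + f_eye and |M| = f_obj/f_eye.
So f_obj = 7 f_eye and 7 f_eye + f_eye = 32 cm, giving f_eye = 32/8 = 4.000 cm and f_obj = 28.000 cm.

28 cm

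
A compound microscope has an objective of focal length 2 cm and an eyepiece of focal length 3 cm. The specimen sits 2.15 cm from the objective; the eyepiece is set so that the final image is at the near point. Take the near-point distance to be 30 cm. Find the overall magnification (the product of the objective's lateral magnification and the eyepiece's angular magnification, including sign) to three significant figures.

Objective: 1/d_i = 1/f_obj - 1/d_o = 1/2 - 1/2.15 = 0.03488 cm^-1, so d_i = 28.667 cm.
m_obj = -d_i/d_o = -28.667/2.15 = -13.333.
Eyepiece angular magnification (image at near point): M_eye = 1 + D/f_e = 1 + 30/3 = 11.000.
Overall M = m_obj x M_eye = (-13.333)(11.000) = -146.67.

-147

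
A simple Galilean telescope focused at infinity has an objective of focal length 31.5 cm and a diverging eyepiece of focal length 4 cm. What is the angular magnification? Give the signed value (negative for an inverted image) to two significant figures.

7.9

M = -f_obj/f_eye = -31.5/(-4) = 7.875.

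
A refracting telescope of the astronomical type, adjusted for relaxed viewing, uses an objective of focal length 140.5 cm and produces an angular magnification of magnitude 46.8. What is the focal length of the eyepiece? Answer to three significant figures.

3.00 cm

|M| = f_obj/f_eye, so f_eye = f_obj/|M| = 140.5/46.8 = 3.002 cm.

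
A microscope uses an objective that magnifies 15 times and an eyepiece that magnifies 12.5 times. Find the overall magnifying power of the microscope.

187.5

The overall magnification of a compound microscope is the product of the objective and eyepiece magnifications:
M = M_obj x M_eye = 15 x 12.5 = 187.5.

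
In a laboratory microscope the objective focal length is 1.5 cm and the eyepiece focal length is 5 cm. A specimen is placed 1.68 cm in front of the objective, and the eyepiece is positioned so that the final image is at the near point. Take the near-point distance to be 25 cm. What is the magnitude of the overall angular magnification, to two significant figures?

50

Objective: 1/d_i = 1/f_obj - 1/d_o = 1/1.5 - 1/1.68 = 0.07143 cm^-1, so d_i = 14.000 cm.
m_obj = -d_i/d_o = -14.000/1.68 = -8.333.
Eyepiece angular magnification (image at near point): M_eye = 1 + D/f_e = 1 + 25/5 = 6.000.
Overall M = m_obj x M_eye = (-8.333)(6.000) = -50.00.
|M| = 50.00.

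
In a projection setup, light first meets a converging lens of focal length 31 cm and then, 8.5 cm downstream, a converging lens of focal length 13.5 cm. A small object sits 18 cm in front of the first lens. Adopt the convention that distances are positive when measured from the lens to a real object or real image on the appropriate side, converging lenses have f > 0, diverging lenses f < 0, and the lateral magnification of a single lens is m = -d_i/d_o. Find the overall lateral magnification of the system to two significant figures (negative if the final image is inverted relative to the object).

First lens: d_i1 = 1/(1/31 - 1/18) = -42.923 cm.
m_1 = -(-42.923)/18 = 2.3846.
The intermediate image is virtual, 42.923 cm to the left of lens 1, so d_o2 = L - d_i1 = 8.5 - (-42.923) = 51.423 cm.
Second lens: d_i2 = 1/(1/13.5 - 1/(51.423)) = 18.306 cm.
m_2 = -(18.306)/(51.423) = -0.3560.
The system's lateral magnification is m_1 m_2 = (2.3846)(-0.3560) = -0.8489.

-0.85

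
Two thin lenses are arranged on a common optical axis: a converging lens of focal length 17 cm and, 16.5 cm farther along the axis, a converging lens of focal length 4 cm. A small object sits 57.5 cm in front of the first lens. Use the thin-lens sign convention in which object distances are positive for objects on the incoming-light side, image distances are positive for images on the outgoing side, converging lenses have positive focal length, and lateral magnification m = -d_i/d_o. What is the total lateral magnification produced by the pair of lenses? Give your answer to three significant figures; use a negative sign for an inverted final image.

-0.144

First lens: d_i1 = 1/(1/17 - 1/57.5) = 24.136 cm.
m_1 = -(24.136)/57.5 = -0.4198.
Since 24.136 cm > 16.5 cm, the first image lies past the second lens and serves as a virtual object: d_o2 = L - d_i1 = -7.636 cm.
Second lens: d_i2 = 1/(1/4 - 1/(-7.636)) = 2.625 cm.
m_2 = -(2.625)/(-7.636) = 0.3438.
Total m = m_1 x m_2 = (-0.4198)(0.3438) = -0.1443.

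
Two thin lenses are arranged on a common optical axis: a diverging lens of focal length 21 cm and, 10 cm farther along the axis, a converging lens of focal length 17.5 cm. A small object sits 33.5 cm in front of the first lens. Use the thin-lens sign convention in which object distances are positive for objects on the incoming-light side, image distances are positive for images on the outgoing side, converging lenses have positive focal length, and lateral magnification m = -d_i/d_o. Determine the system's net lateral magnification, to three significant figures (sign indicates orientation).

-1.25

Applying the thin-lens equation to the first lens, 1/(-21) = 1/33.5 + 1/d_i1, which gives d_i1 = -12.908 cm.
Its lateral magnification is m_1 = -d_i1/d_o1 = -(-12.908)/33.5 = 0.3853.
The intermediate image is virtual, 12.908 cm to the left of lens 1, so d_o2 = L - d_i1 = 10 - (-12.908) = 22.908 cm.
Applying the thin-lens equation again with f_2 = 17.5 cm and d_o2 = 22.908 cm gives d_i2 = 74.126 cm.
m_2 = -(74.126)/(22.908) = -3.2358.
Overall magnification: m = m_1 m_2 = -1.2468.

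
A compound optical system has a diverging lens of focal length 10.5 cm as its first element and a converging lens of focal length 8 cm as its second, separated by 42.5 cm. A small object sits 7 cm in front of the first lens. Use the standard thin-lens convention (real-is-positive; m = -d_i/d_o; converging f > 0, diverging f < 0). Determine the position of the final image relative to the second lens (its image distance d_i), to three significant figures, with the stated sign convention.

9.65 cm

Applying the thin-lens equation to the first lens, 1/(-10.5) = 1/7 + 1/d_i1, which gives d_i1 = -4.200 cm.
The intermediate image is virtual, 4.200 cm to the left of lens 1, so d_o2 = L - d_i1 = 42.5 - (-4.200) = 46.700 cm.
Applying the thin-lens equation again with f_2 = 8 cm and d_o2 = 46.700 cm gives d_i2 = 9.654 cm.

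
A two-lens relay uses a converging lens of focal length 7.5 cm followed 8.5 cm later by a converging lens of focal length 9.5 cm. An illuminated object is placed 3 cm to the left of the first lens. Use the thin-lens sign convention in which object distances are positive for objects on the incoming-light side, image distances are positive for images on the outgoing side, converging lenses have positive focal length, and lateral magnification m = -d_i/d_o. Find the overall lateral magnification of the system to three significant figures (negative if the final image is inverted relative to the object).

-3.96

Lens 1: 1/d_i1 = 1/f_1 - 1/d_o1 = 1/7.5 - 1/3 = -0.20000 cm^-1, so d_i1 = -5.000 cm.
m_1 = -(-5.000)/3 = 1.6667.
The intermediate image is virtual, 5.000 cm to the left of lens 1, so d_o2 = L - d_i1 = 8.5 - (-5.000) = 13.500 cm.
Lens 2: 1/d_i2 = 1/f_2 - 1/d_o2 = 1/9.5 - 1/(13.500) = 0.03119 cm^-1, so d_i2 = 32.062 cm.
m_2 = -(32.062)/(13.500) = -2.3750.
Total m = m_1 x m_2 = (1.6667)(-2.3750) = -3.9583.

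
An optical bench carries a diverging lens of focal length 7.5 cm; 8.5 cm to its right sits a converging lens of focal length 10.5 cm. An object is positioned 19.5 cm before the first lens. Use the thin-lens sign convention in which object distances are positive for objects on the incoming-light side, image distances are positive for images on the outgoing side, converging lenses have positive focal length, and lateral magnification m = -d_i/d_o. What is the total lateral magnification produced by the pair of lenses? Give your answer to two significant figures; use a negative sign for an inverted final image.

First lens: d_i1 = 1/(1/(-7.5) - 1/19.5) = -5.417 cm.
m_1 = -(-5.417)/19.5 = 0.2778.
The intermediate image is virtual, 5.417 cm to the left of lens 1, so d_o2 = L - d_i1 = 8.5 - (-5.417) = 13.917 cm.
Second lens: d_i2 = 1/(1/10.5 - 1/(13.917)) = 42.768 cm.
m_2 = -(42.768)/(13.917) = -3.0732.
The system's lateral magnification is m_1 m_2 = (0.2778)(-3.0732) = -0.8537.

-0.85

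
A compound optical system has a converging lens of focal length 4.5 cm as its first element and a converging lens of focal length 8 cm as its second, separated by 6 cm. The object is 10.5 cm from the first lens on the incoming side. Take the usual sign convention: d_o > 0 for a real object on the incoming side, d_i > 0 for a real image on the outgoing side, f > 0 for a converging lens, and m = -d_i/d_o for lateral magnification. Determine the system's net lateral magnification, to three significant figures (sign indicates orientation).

-0.608

Applying the thin-lens equation to the first lens, 1/4.5 = 1/10.5 + 1/d_i1, which gives d_i1 = 7.875 cm.
Its lateral magnification is m_1 = -d_i1/d_o1 = -(7.875)/10.5 = -0.7500.
This image would form 7.875 cm past lens 1, i.e. 1.875 cm beyond lens 2, so it is a virtual object for lens 2: d_o2 = 6 - 7.875 = -1.875 cm.
Applying the thin-lens equation again with f_2 = 8 cm and d_o2 = -1.875 cm gives d_i2 = 1.519 cm.
m_2 = -(1.519)/(-1.875) = 0.8101.
Total m = m_1 x m_2 = (-0.7500)(0.8101) = -0.6076.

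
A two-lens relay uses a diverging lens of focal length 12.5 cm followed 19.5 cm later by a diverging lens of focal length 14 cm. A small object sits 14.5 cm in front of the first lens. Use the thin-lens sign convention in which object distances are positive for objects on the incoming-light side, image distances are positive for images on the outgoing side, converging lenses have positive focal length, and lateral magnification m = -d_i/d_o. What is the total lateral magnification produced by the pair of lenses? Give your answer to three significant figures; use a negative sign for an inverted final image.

0.161

Applying the thin-lens equation to the first lens, 1/(-12.5) = 1/14.5 + 1/d_i1, which gives d_i1 = -6.713 cm.
Its lateral magnification is m_1 = -d_i1/d_o1 = -(-6.713)/14.5 = 0.4630.
With d_i1 < 0 the first image is virtual and lies on the object side; the object distance for lens 2 is d_o2 = 19.5 - (-6.713) = 26.213 cm.
Applying the thin-lens equation again with f_2 = -14 cm and d_o2 = 26.213 cm gives d_i2 = -9.126 cm.
m_2 = -(-9.126)/(26.213) = 0.3481.
The system's lateral magnification is m_1 m_2 = (0.4630)(0.3481) = 0.1612.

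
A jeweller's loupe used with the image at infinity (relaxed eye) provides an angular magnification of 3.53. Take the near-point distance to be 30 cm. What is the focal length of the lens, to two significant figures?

For the image at infinity, M = D/f.
f = D/M = 30/3.53 = 8.499 cm.

8.5 cm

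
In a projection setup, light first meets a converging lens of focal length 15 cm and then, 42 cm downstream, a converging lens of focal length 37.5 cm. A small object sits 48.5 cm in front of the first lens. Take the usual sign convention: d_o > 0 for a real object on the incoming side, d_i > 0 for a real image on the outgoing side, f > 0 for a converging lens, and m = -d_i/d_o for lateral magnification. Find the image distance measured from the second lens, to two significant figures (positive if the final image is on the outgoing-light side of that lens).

-44 cm

Applying the thin-lens equation to the first lens, 1/15 = 1/48.5 + 1/d_i1, which gives d_i1 = 21.716 cm.
That image sits 20.284 cm in front of the second lens, so d_o2 = 20.284 cm.
Applying the thin-lens equation again with f_2 = 37.5 cm and d_o2 = 20.284 cm gives d_i2 = -44.181 cm.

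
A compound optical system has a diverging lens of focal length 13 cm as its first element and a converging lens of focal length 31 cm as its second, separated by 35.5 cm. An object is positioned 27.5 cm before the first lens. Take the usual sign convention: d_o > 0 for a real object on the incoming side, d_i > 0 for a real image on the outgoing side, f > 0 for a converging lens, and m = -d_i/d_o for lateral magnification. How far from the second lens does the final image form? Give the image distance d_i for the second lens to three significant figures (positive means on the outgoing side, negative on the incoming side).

First lens: d_i1 = 1/(1/(-13) - 1/27.5) = -8.827 cm.
With d_i1 < 0 the first image is virtual and lies on the object side; the object distance for lens 2 is d_o2 = 35.5 - (-8.827) = 44.327 cm.
Second lens: d_i2 = 1/(1/31 - 1/(44.327)) = 103.108 cm.

103 cm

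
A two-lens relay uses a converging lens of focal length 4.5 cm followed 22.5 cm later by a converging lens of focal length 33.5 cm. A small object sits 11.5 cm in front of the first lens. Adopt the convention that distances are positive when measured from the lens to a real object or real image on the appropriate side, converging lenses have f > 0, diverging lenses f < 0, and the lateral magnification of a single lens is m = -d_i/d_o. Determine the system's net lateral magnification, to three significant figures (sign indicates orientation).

-1.17

Applying the thin-lens equation to the first lens, 1/4.5 = 1/11.5 + 1/d_i1, which gives d_i1 = 7.393 cm.
Its lateral magnification is m_1 = -d_i1/d_o1 = -(7.393)/11.5 = -0.6429.
That image sits 15.107 cm in front of the second lens, so d_o2 = 15.107 cm.
Applying the thin-lens equation again with f_2 = 33.5 cm and d_o2 = 15.107 cm gives d_i2 = -27.516 cm.
m_2 = -(-27.516)/(15.107) = 1.8214.
Overall magnification: m = m_1 m_2 = -1.1709.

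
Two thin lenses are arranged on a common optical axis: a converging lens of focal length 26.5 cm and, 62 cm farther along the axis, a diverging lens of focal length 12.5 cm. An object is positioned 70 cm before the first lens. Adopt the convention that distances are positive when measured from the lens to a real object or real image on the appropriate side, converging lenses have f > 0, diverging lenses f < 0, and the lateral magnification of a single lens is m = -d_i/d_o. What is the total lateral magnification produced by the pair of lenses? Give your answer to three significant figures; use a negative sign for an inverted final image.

Lens 1: 1/d_i1 = 1/f_1 - 1/d_o1 = 1/26.5 - 1/70 = 0.02345 cm^-1, so d_i1 = 42.644 cm.
m_1 = -(42.644)/70 = -0.6092.
Object distance for lens 2: d_o2 = 62 - 42.644 = 19.356 cm.
Lens 2: 1/d_i2 = 1/f_2 - 1/d_o2 = 1/(-12.5) - 1/(19.356) = -0.13166 cm^-1, so d_i2 = -7.595 cm.
m_2 = -(-7.595)/(19.356) = 0.3924.
Overall magnification: m = m_1 m_2 = -0.2390.

-0.239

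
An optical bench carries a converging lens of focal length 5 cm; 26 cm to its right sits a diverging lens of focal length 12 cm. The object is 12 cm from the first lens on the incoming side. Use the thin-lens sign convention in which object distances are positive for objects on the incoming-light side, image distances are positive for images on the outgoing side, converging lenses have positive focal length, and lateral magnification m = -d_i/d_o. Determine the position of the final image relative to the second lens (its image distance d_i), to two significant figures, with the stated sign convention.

-7.1 cm

Applying the thin-lens equation to the first lens, 1/5 = 1/12 + 1/d_i1, which gives d_i1 = 8.571 cm.
That image sits 17.429 cm in front of the second lens, so d_o2 = 17.429 cm.
Applying the thin-lens equation again with f_2 = -12 cm and d_o2 = 17.429 cm gives d_i2 = -7.107 cm.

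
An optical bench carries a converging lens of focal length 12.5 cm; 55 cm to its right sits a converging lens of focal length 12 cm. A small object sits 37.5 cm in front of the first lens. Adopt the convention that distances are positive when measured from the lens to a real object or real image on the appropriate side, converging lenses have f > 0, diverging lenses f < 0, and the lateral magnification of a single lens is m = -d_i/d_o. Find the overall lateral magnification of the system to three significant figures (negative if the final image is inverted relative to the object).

Applying the thin-lens equation to the first lens, 1/12.5 = 1/37.5 + 1/d_i1, which gives d_i1 = 18.750 cm.
Its lateral magnification is m_1 = -d_i1/d_o1 = -(18.750)/37.5 = -0.5000.
The intermediate image is 18.750 cm to the right of lens 1, so d_o2 = L - d_i1 = 55 - 18.750 = 36.250 cm.
Applying the thin-lens equation again with f_2 = 12 cm and d_o2 = 36.250 cm gives d_i2 = 17.938 cm.
m_2 = -(17.938)/(36.250) = -0.4948.
Overall magnification: m = m_1 m_2 = 0.2474.

0.247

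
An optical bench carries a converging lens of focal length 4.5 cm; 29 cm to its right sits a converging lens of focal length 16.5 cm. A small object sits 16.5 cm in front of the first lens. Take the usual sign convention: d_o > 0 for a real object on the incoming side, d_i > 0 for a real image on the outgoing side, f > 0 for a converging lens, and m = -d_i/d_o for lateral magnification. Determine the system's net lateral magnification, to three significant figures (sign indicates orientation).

First lens: d_i1 = 1/(1/4.5 - 1/16.5) = 6.188 cm.
m_1 = -(6.188)/16.5 = -0.3750.
Object distance for lens 2: d_o2 = 29 - 6.188 = 22.812 cm.
Second lens: d_i2 = 1/(1/16.5 - 1/(22.812)) = 59.629 cm.
m_2 = -(59.629)/(22.812) = -2.6139.
Overall magnification: m = m_1 m_2 = 0.9802.

0.980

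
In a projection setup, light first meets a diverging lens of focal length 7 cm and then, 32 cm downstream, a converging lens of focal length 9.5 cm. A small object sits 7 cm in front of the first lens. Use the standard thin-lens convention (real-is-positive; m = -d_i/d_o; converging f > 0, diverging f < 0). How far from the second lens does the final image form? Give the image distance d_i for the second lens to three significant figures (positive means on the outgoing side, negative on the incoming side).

13.0 cm

Applying the thin-lens equation to the first lens, 1/(-7) = 1/7 + 1/d_i1, which gives d_i1 = -3.500 cm.
With d_i1 < 0 the first image is virtual and lies on the object side; the object distance for lens 2 is d_o2 = 32 - (-3.500) = 35.500 cm.
Applying the thin-lens equation again with f_2 = 9.5 cm and d_o2 = 35.500 cm gives d_i2 = 12.971 cm.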